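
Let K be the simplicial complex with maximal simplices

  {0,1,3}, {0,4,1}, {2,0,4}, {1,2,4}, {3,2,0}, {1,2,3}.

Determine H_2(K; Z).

H_2 ≅ Z.

Fix the vertex order 0 < 1 < 2 < 3 < 4 and write every simplex with vertices in increasing order. Then dim K = 2 and the simplices of K are:

  0-simplices (5): [0], [1], [2], [3], [4]
  1-simplices (9): [0,1], [0,2], [0,3], [0,4], [1,2], [1,3], [1,4], [2,3], [2,4]
  2-simplices (6): [0,1,3], [0,1,4], [0,2,3], [0,2,4], [1,2,3], [1,2,4]

Hence C_0 ≅ Z^5, C_1 ≅ Z^9, C_2 ≅ Z^6.

Boundary ∂_1: C_1 → C_0 sends each edge [p,q] (with p < q) to q − p.
The 5×9 boundary matrix has rank 4 and Smith normal form diag(1,1,1,1).

The boundary map ∂_2: C_2 → C_1 acts by ∂[p,q,r] = [q,r] − [p,r] + [p,q]. For instance
  ∂[1,2,3] = [2,3] − [1,3] + [1,2],
  ∂[0,1,3] = [1,3] − [0,3] + [0,1].
This gives a 9×6 integer matrix of rank 5; reducing to Smith normal form yields diagonal entries (1,1,1,1,1).

Computing H_k = (kernel of ∂_k) / (image of ∂_{k+1}):

  H_2: rank ker ∂_2 − rank ∂_3 = (6 − 5) − 0 = 1, and there is no ∂_3, so H_2 = Z.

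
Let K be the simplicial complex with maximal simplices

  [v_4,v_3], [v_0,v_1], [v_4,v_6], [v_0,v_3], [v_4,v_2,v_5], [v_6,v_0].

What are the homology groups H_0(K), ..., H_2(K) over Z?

Take the total order v_0 < v_1 < v_2 < v_3 < v_4 < v_5 < v_6 on the vertex set. Then K (dimension 2) consists of the simplices:

  0-simplices (7): [v_0], [v_1], [v_2], [v_3], [v_4], [v_5], [v_6]
  1-simplices (8): [v_0,v_1], [v_0,v_3], [v_0,v_6], [v_2,v_4], [v_2,v_5], [v_3,v_4], [v_4,v_5], [v_4,v_6]
  2-simplices (1): [v_2,v_4,v_5]

so the chain groups are C_0 ≅ Z^7, C_1 ≅ Z^8, C_2 ≅ Z^1.

The boundary map ∂_1: C_1 → C_0 sends each edge [p,q] (with p < q) to q − p. For instance
  ∂[v_4,v_6] = [v_6] − [v_4].
The 7×8 boundary matrix has rank 6 and Smith normal form diag(1,1,1,1,1,1).

∂_2: C_2 → C_1 acts by ∂[p,q,r] = [q,r] − [p,r] + [p,q]. For instance
  ∂[v_2,v_4,v_5] = [v_4,v_5] − [v_2,v_5] + [v_2,v_4].
This gives a 8×1 integer matrix of rank 1; reducing to Smith normal form yields diagonal entries (1).

From H_k ≅ ker(∂_k) / im(∂_{k+1}) we obtain:

  H_0: rank C_0 − rank ∂_1 = 7 − 6 = 1, and the invariant factors of ∂_1 are all 1, so H_0 ≅ Z.
  H_1: rank ker ∂_1 − rank ∂_2 = (8 − 6) − 1 = 1, and the invariant factors of ∂_2 are all 1, so H_1 ≅ Z.
  H_2: rank ker ∂_2 − rank ∂_3 = (1 − 1) − 0 = 0, and there is no ∂_3, so H_2 ≅ 0.

As a check, the Euler characteristic is 7 − 8 + 1 = 0, which agrees with 1 − 1 + 0 = 0.

H_0 = Z,  H_1 = Z,  H_2 = 0.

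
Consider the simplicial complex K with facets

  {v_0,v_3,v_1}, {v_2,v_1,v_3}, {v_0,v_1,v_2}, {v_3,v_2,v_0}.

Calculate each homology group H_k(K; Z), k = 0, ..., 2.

We work with the vertex ordering v_0 < v_1 < v_2 < v_3. The simplices of K, each written with vertices in increasing order, are:

  0-simplices (4): [v_0], [v_1], [v_2], [v_3]
  1-simplices (6): [v_0,v_1], [v_0,v_2], [v_0,v_3], [v_1,v_2], [v_1,v_3], [v_2,v_3]
  2-simplices (4): [v_0,v_1,v_2], [v_0,v_1,v_3], [v_0,v_2,v_3], [v_1,v_2,v_3]

so the chain groups are C_0 ≅ Z^4, C_1 ≅ Z^6, C_2 ≅ Z^4.

∂_1: C_1 → C_0 maps an edge to its endpoints' difference, ∂[p,q] = q − p. For instance
  ∂[v_0,v_3] = [v_3] − [v_0].
The 4×6 boundary matrix has rank 3 and Smith normal form diag(1,1,1).

∂_2: C_2 → C_1 sends each 2-simplex [p,q,r] to [q,r] − [p,r] + [p,q]. For instance
  ∂[v_1,v_2,v_3] = [v_2,v_3] − [v_1,v_3] + [v_1,v_2],
  ∂[v_0,v_1,v_2] = [v_1,v_2] − [v_0,v_2] + [v_0,v_1].
The resulting 6×4 matrix has rank 3, and its Smith normal form has invariant factors (1,1,1).

From H_k ≅ ker(∂_k) / im(∂_{k+1}) we obtain:

  H_0: rank C_0 − rank ∂_1 = 4 − 3 = 1, and the invariant factors of ∂_1 are all 1, so H_0 ≅ Z.
  H_1: rank ker ∂_1 − rank ∂_2 = (6 − 3) − 3 = 0, and the invariant factors of ∂_2 are all 1, so H_1 ≅ 0.
  H_2: rank ker ∂_2 − rank ∂_3 = (4 − 3) − 0 = 1, and there is no ∂_3, so H_2 ≅ Z.

As a check, the Euler characteristic is 4 − 6 + 4 = 2, which agrees with 1 − 0 + 1 = 2.
(K is a triangulation of the 2-sphere S^2.)

H_0 ≅ Z,  H_1 = 0,  H_2 ≅ Z.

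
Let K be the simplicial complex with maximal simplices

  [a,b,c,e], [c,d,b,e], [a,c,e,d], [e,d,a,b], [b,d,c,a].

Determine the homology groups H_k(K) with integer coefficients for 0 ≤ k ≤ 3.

H_0 = Z,  H_1 = 0,  H_2 = 0,  H_3 = Z.

Order the vertices as a < b < c < d < e. Listing each simplex with vertices in this order, K has dimension 3 with simplices:

  0-simplices (5): a, b, c, d, e
  1-simplices (10): ab, ac, ad, ae, bc, bd, be, cd, ce, de
  2-simplices (10): abc, abd, abe, acd, ace, ade, bcd, bce, bde, cde
  3-simplices (5): abcd, abce, abde, acde, bcde

giving chain groups C_0 ≅ Z^5, C_1 ≅ Z^10, C_2 ≅ Z^10, C_3 ≅ Z^5.

The boundary map ∂_1: C_1 → C_0 maps an edge to its endpoints' difference, ∂[p,q] = q − p.
The 5×10 boundary matrix has rank 4 and Smith normal form diag(1,1,1,1).

The boundary map ∂_2: C_2 → C_1 acts by ∂[p,q,r] = [q,r] − [p,r] + [p,q]. For instance
  ∂bde = de − be + bd,
  ∂bce = ce − be + bc.
As a 10×10 matrix over Z this has rank 6, with invariant factors (1,1,1,1,1,1).

The boundary map ∂_3: C_3 → C_2 sends each 3-simplex σ to the alternating sum Σ_i (−1)^i (σ with its i-th vertex removed). For instance
  ∂bcde = cde − bde + bce − bcd,
  ∂abde = bde − ade + abe − abd.
This gives a 10×5 integer matrix of rank 4; reducing to Smith normal form yields diagonal entries (1,1,1,1).

From H_k ≅ ker(∂_k) / im(∂_{k+1}) we obtain:

  H_0: rank C_0 − rank ∂_1 = 5 − 4 = 1, and the invariant factors of ∂_1 are all 1, so H_0 = Z.
  H_1: rank ker ∂_1 − rank ∂_2 = (10 − 4) − 6 = 0, and the invariant factors of ∂_2 are all 1, so H_1 = 0.
  H_2: rank ker ∂_2 − rank ∂_3 = (10 − 6) − 4 = 0, and the invariant factors of ∂_3 are all 1, so H_2 = 0.
  H_3: rank ker ∂_3 − rank ∂_4 = (5 − 4) − 0 = 1, and there is no ∂_4, so H_3 = Z.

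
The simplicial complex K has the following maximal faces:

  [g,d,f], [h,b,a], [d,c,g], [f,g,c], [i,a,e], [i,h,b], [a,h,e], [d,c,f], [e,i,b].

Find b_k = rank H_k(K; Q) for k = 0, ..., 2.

Take the total order a < b < c < d < e < f < g < h < i on the vertex set. Then K (dimension 2) consists of the simplices:

  0-simplices (9): a, b, c, d, e, f, g, h, i
  1-simplices (16): ab, ae, ah, ai, be, bh, bi, cd, cf, cg, df, dg, eh, ei, fg, hi
  2-simplices (9): abh, aeh, aei, bei, bhi, cdf, cdg, cfg, dfg

so the chain groups are C_0 ≅ Z^9, C_1 ≅ Z^16, C_2 ≅ Z^9.

Boundary ∂_1: C_1 → C_0 sends each edge [p,q] (with p < q) to q − p.
As a 9×16 matrix over Z this has rank 7, with invariant factors (1,1,1,1,1,1,1).

∂_2: C_2 → C_1 acts by ∂[p,q,r] = [q,r] − [p,r] + [p,q]. For instance
  ∂cdf = df − cf + cd,
  ∂cdg = dg − cg + cd.
The 16×9 boundary matrix has rank 8 and Smith normal form diag(1,1,1,1,1,1,1,1).

Now H_k = ker ∂_k / im ∂_{k+1}, so:

  H_0: rank C_0 − rank ∂_1 = 9 − 7 = 2, and the invariant factors of ∂_1 are all 1, so H_0 = Z^2.
  H_1: rank ker ∂_1 − rank ∂_2 = (16 − 7) − 8 = 1, and the invariant factors of ∂_2 are all 1, so H_1 = Z.
  H_2: rank ker ∂_2 − rank ∂_3 = (9 − 8) − 0 = 1, and there is no ∂_3, so H_2 = Z.

(K is a triangulation of the disjoint union of the Möbius band and the 2-sphere S^2.)

Hence the Betti numbers are b_0 = 2, b_1 = 1, b_2 = 1.

b_0 = 2, b_1 = 1, b_2 = 1.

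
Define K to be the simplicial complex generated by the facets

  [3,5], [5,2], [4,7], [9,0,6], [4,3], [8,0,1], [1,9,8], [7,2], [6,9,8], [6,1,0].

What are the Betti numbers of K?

b_0 = 2, b_1 = 2, b_2 = 0.

We work with the vertex ordering 0 < 1 < 2 < 3 < 4 < 5 < 6 < 7 < 8 < 9. The simplices of K, each written with vertices in increasing order, are:

  0-simplices (10): [0], [1], [2], [3], [4], [5], [6], [7], [8], [9]
  1-simplices (15): [0,1], [0,6], [0,8], [0,9], [1,6], [1,8], [1,9], [2,5], [2,7], [3,4], [3,5], [4,7], [6,8], [6,9], [8,9]
  2-simplices (5): [0,1,6], [0,1,8], [0,6,9], [1,8,9], [6,8,9]

so the chain groups are C_0 ≅ Z^10, C_1 ≅ Z^15, C_2 ≅ Z^5.

The boundary map ∂_1: C_1 → C_0 is given by ∂[p,q] = [q] − [p]. For instance
  ∂[0,6] = [6] − [0].
This gives a 10×15 integer matrix of rank 8; reducing to Smith normal form yields diagonal entries (1,1,1,1,1,1,1,1).

The boundary map ∂_2: C_2 → C_1 sends each 2-simplex [p,q,r] to [q,r] − [p,r] + [p,q]. For instance
  ∂[0,1,6] = [1,6] − [0,6] + [0,1],
  ∂[1,8,9] = [8,9] − [1,9] + [1,8].
The 15×5 boundary matrix has rank 5 and Smith normal form diag(1,1,1,1,1).

Computing H_k = (kernel of ∂_k) / (image of ∂_{k+1}):

  H_0: rank C_0 − rank ∂_1 = 10 − 8 = 2, and the invariant factors of ∂_1 are all 1, so H_0 = Z^2.
  H_1: rank ker ∂_1 − rank ∂_2 = (15 − 8) − 5 = 2, and the invariant factors of ∂_2 are all 1, so H_1 = Z^2.
  H_2: rank ker ∂_2 − rank ∂_3 = (5 − 5) − 0 = 0, and there is no ∂_3, so H_2 = 0.

Hence the Betti numbers are b_0 = 2, b_1 = 2, b_2 = 0.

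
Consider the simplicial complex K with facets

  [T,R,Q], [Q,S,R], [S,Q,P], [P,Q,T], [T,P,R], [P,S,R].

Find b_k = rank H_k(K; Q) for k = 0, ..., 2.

We work with the vertex ordering P < Q < R < S < T. The simplices of K, each written with vertices in increasing order, are:

  0-simplices (5): P, Q, R, S, T
  1-simplices (9): PQ, PR, PS, PT, QR, QS, QT, RS, RT
  2-simplices (6): PQS, PQT, PRS, PRT, QRS, QRT

Hence C_0 ≅ Z^5, C_1 ≅ Z^9, C_2 ≅ Z^6.

The boundary map ∂_1: C_1 → C_0 sends each edge [p,q] (with p < q) to q − p.
The resulting 5×9 matrix has rank 4, and its Smith normal form has invariant factors (1,1,1,1).

The boundary map ∂_2: C_2 → C_1 acts by ∂[p,q,r] = [q,r] − [p,r] + [p,q]. For instance
  ∂QRT = RT − QT + QR,
  ∂PQT = QT − PT + PQ.
As a 9×6 matrix over Z this has rank 5, with invariant factors (1,1,1,1,1).

Computing H_k = (kernel of ∂_k) / (image of ∂_{k+1}):

  H_0: rank C_0 − rank ∂_1 = 5 − 4 = 1, and the invariant factors of ∂_1 are all 1, so H_0 = Z.
  H_1: rank ker ∂_1 − rank ∂_2 = (9 − 4) − 5 = 0, and the invariant factors of ∂_2 are all 1, so H_1 = 0.
  H_2: rank ker ∂_2 − rank ∂_3 = (6 − 5) − 0 = 1, and there is no ∂_3, so H_2 = Z.

Hence the Betti numbers are b_0 = 1, b_1 = 0, b_2 = 1.

b_0 = 1, b_1 = 0, b_2 = 1.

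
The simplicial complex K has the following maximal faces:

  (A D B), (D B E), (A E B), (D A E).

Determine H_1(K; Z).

H_1 ≅ 0.

Fix the vertex order A < B < D < E and write every simplex with vertices in increasing order. Then dim K = 2 and the simplices of K are:

  0-simplices (4): A, B, D, E
  1-simplices (6): AB, AD, AE, BD, BE, DE
  2-simplices (4): ABD, ABE, ADE, BDE

giving chain groups C_0 ≅ Z^4, C_1 ≅ Z^6, C_2 ≅ Z^4.

The boundary map ∂_1: C_1 → C_0 is given by ∂[p,q] = [q] − [p]. For instance
  ∂DE = E − D.
As a 4×6 matrix over Z this has rank 3, with invariant factors (1,1,1).

The boundary map ∂_2: C_2 → C_1 acts by ∂[p,q,r] = [q,r] − [p,r] + [p,q]. For instance
  ∂ABD = BD − AD + AB,
  ∂ADE = DE − AE + AD.
The 6×4 boundary matrix has rank 3 and Smith normal form diag(1,1,1).

Reading off H_k = ker ∂_k / im ∂_{k+1}:

  H_1: rank ker ∂_1 − rank ∂_2 = (6 − 3) − 3 = 0, and the invariant factors of ∂_2 are all 1, so H_1 = 0.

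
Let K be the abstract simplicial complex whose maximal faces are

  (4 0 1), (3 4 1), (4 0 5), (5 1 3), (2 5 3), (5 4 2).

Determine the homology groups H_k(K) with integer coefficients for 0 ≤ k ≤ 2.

H_0 = Z,  H_1 = Z,  H_2 = 0.

K has 6 vertices, 12 edges, 6 triangles.
rank ∂_0 = 0, rank ∂_1 = 5 ⇒ b_0 = 6 − 0 − 5 = 1; all invariant factors of ∂_1 are 1 so no torsion. So H_0 ≅ Z.
rank ∂_1 = 5, rank ∂_2 = 6 ⇒ b_1 = 12 − 5 − 6 = 1; all invariant factors of ∂_2 are 1 so no torsion. So H_1 ≅ Z.
rank ∂_2 = 6, rank ∂_3 = 0 ⇒ b_2 = 6 − 6 − 0 = 0. So H_2 ≅ 0.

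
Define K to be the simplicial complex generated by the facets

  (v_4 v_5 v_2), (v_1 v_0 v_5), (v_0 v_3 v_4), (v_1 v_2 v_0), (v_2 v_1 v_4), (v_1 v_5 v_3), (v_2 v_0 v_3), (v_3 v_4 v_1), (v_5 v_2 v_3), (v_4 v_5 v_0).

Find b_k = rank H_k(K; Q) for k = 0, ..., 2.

We work with the vertex ordering v_0 < v_1 < v_2 < v_3 < v_4 < v_5. The simplices of K, each written with vertices in increasing order, are:

  0-simplices (6): [v_0], [v_1], [v_2], [v_3], [v_4], [v_5]
  1-simplices (15): (15 of them)
  2-simplices (10): [v_0,v_1,v_2], [v_0,v_1,v_5], [v_0,v_2,v_3], [v_0,v_3,v_4], [v_0,v_4,v_5], [v_1,v_2,v_4], [v_1,v_3,v_4], [v_1,v_3,v_5], [v_2,v_3,v_5], [v_2,v_4,v_5]

so the chain groups are C_0 ≅ Z^6, C_1 ≅ Z^15, C_2 ≅ Z^10.

Boundary ∂_1: C_1 → C_0 sends each edge [p,q] (with p < q) to q − p.
This gives a 6×15 integer matrix of rank 5; reducing to Smith normal form yields diagonal entries (1,1,1,1,1).

Boundary ∂_2: C_2 → C_1 sends each 2-simplex [p,q,r] to [q,r] − [p,r] + [p,q]. For instance
  ∂[v_1,v_2,v_4] = [v_2,v_4] − [v_1,v_4] + [v_1,v_2],
  ∂[v_0,v_4,v_5] = [v_4,v_5] − [v_0,v_5] + [v_0,v_4].
As a 15×10 matrix over Z this has rank 10, with invariant factors (1,1,1,1,1,1,1,1,1,2).

Reading off H_k = ker ∂_k / im ∂_{k+1}:

  H_0: rank C_0 − rank ∂_1 = 6 − 5 = 1, and the invariant factors of ∂_1 are all 1, so H_0 ≅ Z.
  H_1: rank ker ∂_1 − rank ∂_2 = (15 − 5) − 10 = 0, and ∂_2 has invariant factor 2 > 1, so H_1 ≅ Z/2.
  H_2: rank ker ∂_2 − rank ∂_3 = (10 − 10) − 0 = 0, and there is no ∂_3, so H_2 ≅ 0.

As a check, the Euler characteristic is 6 − 15 + 10 = 1, which agrees with 1 − 0 + 0 = 1.

Hence the Betti numbers are b_0 = 1, b_1 = 0, b_2 = 0.

b_0 = 1, b_1 = 0, b_2 = 0.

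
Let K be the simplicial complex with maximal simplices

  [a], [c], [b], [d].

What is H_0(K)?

K has 4 vertices.
rank ∂_0 = 0, rank ∂_1 = 0 ⇒ b_0 = 4 − 0 − 0 = 4. So H_0 ≅ Z^4.

H_0 = Z^4.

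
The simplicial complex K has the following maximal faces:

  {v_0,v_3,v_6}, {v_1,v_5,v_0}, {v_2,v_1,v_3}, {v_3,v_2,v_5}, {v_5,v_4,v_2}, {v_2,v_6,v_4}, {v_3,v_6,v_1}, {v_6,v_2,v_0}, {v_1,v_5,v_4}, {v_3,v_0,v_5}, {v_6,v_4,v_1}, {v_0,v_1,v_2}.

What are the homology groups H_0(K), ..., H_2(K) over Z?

Fix the vertex order v_0 < v_1 < v_2 < v_3 < v_4 < v_5 < v_6 and write every simplex with vertices in increasing order. Then dim K = 2 and the simplices of K are:

  0-simplices (7): [v_0], [v_1], [v_2], [v_3], [v_4], [v_5], [v_6]
  1-simplices (18): (18 of them)
  2-simplices (12): (12 of them)

so the chain groups are C_0 ≅ Z^7, C_1 ≅ Z^18, C_2 ≅ Z^12.

Boundary ∂_1: C_1 → C_0 maps an edge to its endpoints' difference, ∂[p,q] = q − p.
The resulting 7×18 matrix has rank 6, and its Smith normal form has invariant factors (1,1,1,1,1,1).

Boundary ∂_2: C_2 → C_1 acts by ∂[p,q,r] = [q,r] − [p,r] + [p,q]. For instance
  ∂[v_1,v_2,v_3] = [v_2,v_3] − [v_1,v_3] + [v_1,v_2],
  ∂[v_0,v_2,v_6] = [v_2,v_6] − [v_0,v_6] + [v_0,v_2].
The 18×12 boundary matrix has rank 12 and Smith normal form diag(1,1,1,1,1,1,1,1,1,1,1,2).

From H_k ≅ ker(∂_k) / im(∂_{k+1}) we obtain:

  H_0: rank C_0 − rank ∂_1 = 7 − 6 = 1, and the invariant factors of ∂_1 are all 1, so H_0 ≅ Z.
  H_1: rank ker ∂_1 − rank ∂_2 = (18 − 6) − 12 = 0, and ∂_2 has invariant factor 2 > 1, so H_1 ≅ Z/2.
  H_2: rank ker ∂_2 − rank ∂_3 = (12 − 12) − 0 = 0, and there is no ∂_3, so H_2 ≅ 0.

(K is a triangulation of the real projective plane RP^2.)

H_0 ≅ Z,  H_1 ≅ Z/2,  H_2 = 0.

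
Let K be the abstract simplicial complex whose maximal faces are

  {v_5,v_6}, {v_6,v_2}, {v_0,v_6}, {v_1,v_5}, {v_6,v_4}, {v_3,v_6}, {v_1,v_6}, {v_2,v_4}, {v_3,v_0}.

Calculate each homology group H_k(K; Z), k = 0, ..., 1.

We work with the vertex ordering v_0 < v_1 < v_2 < v_3 < v_4 < v_5 < v_6. The simplices of K, each written with vertices in increasing order, are:

  0-simplices (7): [v_0], [v_1], [v_2], [v_3], [v_4], [v_5], [v_6]
  1-simplices (9): [v_0,v_3], [v_0,v_6], [v_1,v_5], [v_1,v_6], [v_2,v_4], [v_2,v_6], [v_3,v_6], [v_4,v_6], [v_5,v_6]

Hence C_0 ≅ Z^7, C_1 ≅ Z^9.

The boundary map ∂_1: C_1 → C_0 is given by ∂[p,q] = [q] − [p]. For instance
  ∂[v_1,v_6] = [v_6] − [v_1].
As a 7×9 matrix over Z this has rank 6, with invariant factors (1,1,1,1,1,1).

Now H_k = ker ∂_k / im ∂_{k+1}, so:

  H_0: rank C_0 − rank ∂_1 = 7 − 6 = 1, and the invariant factors of ∂_1 are all 1, so H_0 ≅ Z.
  H_1: rank ker ∂_1 − rank ∂_2 = (9 − 6) − 0 = 3, and there is no ∂_2, so H_1 ≅ Z^3.

H_0 ≅ Z,  H_1 ≅ Z^3.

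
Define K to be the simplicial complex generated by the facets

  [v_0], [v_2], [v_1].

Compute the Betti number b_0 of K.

b_0 = 3.

Fix the vertex order v_0 < v_1 < v_2 and write every simplex with vertices in increasing order. Then dim K = 0 and the simplices of K are:

  0-simplices (3): [v_0], [v_1], [v_2]

Hence C_0 ≅ Z^3.

From H_k ≅ ker(∂_k) / im(∂_{k+1}) we obtain:

  H_0: rank C_0 − rank ∂_1 = 3 − 0 = 3, and there is no ∂_1, so H_0 = Z^3.

(K is a triangulation of a set of 3 points.)

Hence the Betti numbers are b_0 = 3.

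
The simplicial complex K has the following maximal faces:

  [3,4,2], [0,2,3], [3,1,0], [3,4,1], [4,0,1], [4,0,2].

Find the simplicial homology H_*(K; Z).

H_0 ≅ Z,  H_1 = 0,  H_2 ≅ Z.

Take the total order 0 < 1 < 2 < 3 < 4 on the vertex set. Then K (dimension 2) consists of the simplices:

  0-simplices (5): [0], [1], [2], [3], [4]
  1-simplices (9): [0,1], [0,2], [0,3], [0,4], [1,3], [1,4], [2,3], [2,4], [3,4]
  2-simplices (6): [0,1,3], [0,1,4], [0,2,3], [0,2,4], [1,3,4], [2,3,4]

Hence C_0 ≅ Z^5, C_1 ≅ Z^9, C_2 ≅ Z^6.

The boundary map ∂_1: C_1 → C_0 maps an edge to its endpoints' difference, ∂[p,q] = q − p. For instance
  ∂[0,4] = [4] − [0].
The 5×9 boundary matrix has rank 4 and Smith normal form diag(1,1,1,1).

Boundary ∂_2: C_2 → C_1 acts by ∂[p,q,r] = [q,r] − [p,r] + [p,q]. For instance
  ∂[0,2,4] = [2,4] − [0,4] + [0,2],
  ∂[2,3,4] = [3,4] − [2,4] + [2,3].
The resulting 9×6 matrix has rank 5, and its Smith normal form has invariant factors (1,1,1,1,1).

Reading off H_k = ker ∂_k / im ∂_{k+1}:

  H_0: rank C_0 − rank ∂_1 = 5 − 4 = 1, and the invariant factors of ∂_1 are all 1, so H_0 = Z.
  H_1: rank ker ∂_1 − rank ∂_2 = (9 − 4) − 5 = 0, and the invariant factors of ∂_2 are all 1, so H_1 = 0.
  H_2: rank ker ∂_2 − rank ∂_3 = (6 − 5) − 0 = 1, and there is no ∂_3, so H_2 = Z.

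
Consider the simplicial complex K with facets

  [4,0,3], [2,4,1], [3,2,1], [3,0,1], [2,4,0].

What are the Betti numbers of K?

We work with the vertex ordering 0 < 1 < 2 < 3 < 4. The simplices of K, each written with vertices in increasing order, are:

  0-simplices (5): [0], [1], [2], [3], [4]
  1-simplices (10): [0,1], [0,2], [0,3], [0,4], [1,2], [1,3], [1,4], [2,3], [2,4], [3,4]
  2-simplices (5): [0,1,3], [0,2,4], [0,3,4], [1,2,3], [1,2,4]

so the chain groups are C_0 ≅ Z^5, C_1 ≅ Z^10, C_2 ≅ Z^5.

Boundary ∂_1: C_1 → C_0 maps an edge to its endpoints' difference, ∂[p,q] = q − p.
This gives a 5×10 integer matrix of rank 4; reducing to Smith normal form yields diagonal entries (1,1,1,1).

Boundary ∂_2: C_2 → C_1 maps a triangle to the signed sum of its edges. For instance
  ∂[1,2,3] = [2,3] − [1,3] + [1,2],
  ∂[1,2,4] = [2,4] − [1,4] + [1,2].
The resulting 10×5 matrix has rank 5, and its Smith normal form has invariant factors (1,1,1,1,1).

Reading off H_k = ker ∂_k / im ∂_{k+1}:

  H_0: rank C_0 − rank ∂_1 = 5 − 4 = 1, and the invariant factors of ∂_1 are all 1, so H_0 ≅ Z.
  H_1: rank ker ∂_1 − rank ∂_2 = (10 − 4) − 5 = 1, and the invariant factors of ∂_2 are all 1, so H_1 ≅ Z.
  H_2: rank ker ∂_2 − rank ∂_3 = (5 − 5) − 0 = 0, and there is no ∂_3, so H_2 ≅ 0.

(K is a triangulation of the Möbius band.)

Hence the Betti numbers are b_0 = 1, b_1 = 1, b_2 = 0.

b_0 = 1, b_1 = 1, b_2 = 0.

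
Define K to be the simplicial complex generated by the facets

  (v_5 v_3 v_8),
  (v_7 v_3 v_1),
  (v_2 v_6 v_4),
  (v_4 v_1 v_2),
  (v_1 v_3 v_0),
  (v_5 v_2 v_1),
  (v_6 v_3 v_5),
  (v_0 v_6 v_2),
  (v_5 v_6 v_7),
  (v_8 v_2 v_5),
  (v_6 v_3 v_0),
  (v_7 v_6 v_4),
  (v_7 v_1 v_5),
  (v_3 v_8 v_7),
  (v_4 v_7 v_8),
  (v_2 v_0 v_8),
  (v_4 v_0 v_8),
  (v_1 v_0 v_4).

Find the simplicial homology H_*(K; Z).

Fix the vertex order v_0 < v_1 < v_2 < v_3 < v_4 < v_5 < v_6 < v_7 < v_8 and write every simplex with vertices in increasing order. Then dim K = 2 and the simplices of K are:

  0-simplices (9): [v_0], [v_1], [v_2], [v_3], [v_4], [v_5], [v_6], [v_7], [v_8]
  1-simplices (27): (27 of them)
  2-simplices (18): (18 of them)

so the chain groups are C_0 ≅ Z^9, C_1 ≅ Z^27, C_2 ≅ Z^18.

Boundary ∂_1: C_1 → C_0 sends each edge [p,q] (with p < q) to q − p. For instance
  ∂[v_3,v_8] = [v_8] − [v_3].
This gives a 9×27 integer matrix of rank 8; reducing to Smith normal form yields diagonal entries (1,1,1,1,1,1,1,1).

Boundary ∂_2: C_2 → C_1 maps a triangle to the signed sum of its edges. For instance
  ∂[v_0,v_1,v_4] = [v_1,v_4] − [v_0,v_4] + [v_0,v_1],
  ∂[v_1,v_2,v_5] = [v_2,v_5] − [v_1,v_5] + [v_1,v_2].
This gives a 27×18 integer matrix of rank 18; reducing to Smith normal form yields diagonal entries (1,1,1,1,1,1,1,1,1,1,1,1,1,1,1,1,1,2).

Computing H_k = (kernel of ∂_k) / (image of ∂_{k+1}):

  H_0: rank C_0 − rank ∂_1 = 9 − 8 = 1, and the invariant factors of ∂_1 are all 1, so H_0 ≅ Z.
  H_1: rank ker ∂_1 − rank ∂_2 = (27 − 8) − 18 = 1, and ∂_2 has invariant factor 2 > 1, so H_1 ≅ Z ⊕ Z_2.
  H_2: rank ker ∂_2 − rank ∂_3 = (18 − 18) − 0 = 0, and there is no ∂_3, so H_2 ≅ 0.

As a check, the Euler characteristic is 9 − 27 + 18 = 0, which agrees with 1 − 1 + 0 = 0.

H_0 ≅ Z,  H_1 ≅ Z ⊕ Z_2,  H_2 = 0.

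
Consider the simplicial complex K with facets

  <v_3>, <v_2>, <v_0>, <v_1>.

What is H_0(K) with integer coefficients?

H_0 = Z^4.

Take the total order v_0 < v_1 < v_2 < v_3 on the vertex set. Then K (dimension 0) consists of the simplices:

  0-simplices (4): [v_0], [v_1], [v_2], [v_3]

so the chain groups are C_0 ≅ Z^4.

Computing H_k = (kernel of ∂_k) / (image of ∂_{k+1}):

  H_0: rank C_0 − rank ∂_1 = 4 − 0 = 4, and there is no ∂_1, so H_0 = Z^4.

(K is a triangulation of a set of 4 points.)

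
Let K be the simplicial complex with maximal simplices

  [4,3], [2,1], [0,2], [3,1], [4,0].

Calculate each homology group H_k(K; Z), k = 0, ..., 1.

Take the total order 0 < 1 < 2 < 3 < 4 on the vertex set. Then K (dimension 1) consists of the simplices:

  0-simplices (5): [0], [1], [2], [3], [4]
  1-simplices (5): [0,2], [0,4], [1,2], [1,3], [3,4]

so the chain groups are C_0 ≅ Z^5, C_1 ≅ Z^5.

The boundary map ∂_1: C_1 → C_0 sends each edge [p,q] (with p < q) to q − p. For instance
  ∂[0,4] = [4] − [0].
The resulting 5×5 matrix has rank 4, and its Smith normal form has invariant factors (1,1,1,1).

Computing H_k = (kernel of ∂_k) / (image of ∂_{k+1}):

  H_0: rank C_0 − rank ∂_1 = 5 − 4 = 1, and the invariant factors of ∂_1 are all 1, so H_0 = Z.
  H_1: rank ker ∂_1 − rank ∂_2 = (5 − 4) − 0 = 1, and there is no ∂_2, so H_1 = Z.

H_0 ≅ Z,  H_1 ≅ Z.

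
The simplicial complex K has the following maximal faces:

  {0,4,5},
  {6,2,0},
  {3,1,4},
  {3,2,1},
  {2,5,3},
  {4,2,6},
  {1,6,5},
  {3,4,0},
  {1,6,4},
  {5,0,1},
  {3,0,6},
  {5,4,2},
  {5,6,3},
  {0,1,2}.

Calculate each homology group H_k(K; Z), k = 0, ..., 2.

H_0 ≅ Z,  H_1 ≅ Z^2,  H_2 ≅ Z.

Take the total order 0 < 1 < 2 < 3 < 4 < 5 < 6 on the vertex set. Then K (dimension 2) consists of the simplices:

  0-simplices (7): [0], [1], [2], [3], [4], [5], [6]
  1-simplices (21): [0,1], [0,2], [0,3], [0,4], [0,5], [0,6], [1,2], [1,3], [1,4], [1,5], [1,6], [2,3], [2,4], [2,5], [2,6], [3,4], [3,5], [3,6], [4,5], [4,6], [5,6]
  2-simplices (14): [0,1,2], [0,1,5], [0,2,6], [0,3,4], [0,3,6], [0,4,5], [1,2,3], [1,3,4], [1,4,6], [1,5,6], [2,3,5], [2,4,5], [2,4,6], [3,5,6]

Hence C_0 ≅ Z^7, C_1 ≅ Z^21, C_2 ≅ Z^14.

The boundary map ∂_1: C_1 → C_0 sends each edge [p,q] (with p < q) to q − p.
The resulting 7×21 matrix has rank 6, and its Smith normal form has invariant factors (1,1,1,1,1,1).

The boundary map ∂_2: C_2 → C_1 maps a triangle to the signed sum of its edges. For instance
  ∂[0,1,5] = [1,5] − [0,5] + [0,1],
  ∂[2,4,6] = [4,6] − [2,6] + [2,4].
As a 21×14 matrix over Z this has rank 13, with invariant factors (1,1,1,1,1,1,1,1,1,1,1,1,1).

From H_k ≅ ker(∂_k) / im(∂_{k+1}) we obtain:

  H_0: rank C_0 − rank ∂_1 = 7 − 6 = 1, and the invariant factors of ∂_1 are all 1, so H_0 ≅ Z.
  H_1: rank ker ∂_1 − rank ∂_2 = (21 − 6) − 13 = 2, and the invariant factors of ∂_2 are all 1, so H_1 ≅ Z^2.
  H_2: rank ker ∂_2 − rank ∂_3 = (14 − 13) − 0 = 1, and there is no ∂_3, so H_2 ≅ Z.

As a check, the Euler characteristic is 7 − 21 + 14 = 0, which agrees with 1 − 2 + 1 = 0.
(K is a triangulation of the torus T^2.)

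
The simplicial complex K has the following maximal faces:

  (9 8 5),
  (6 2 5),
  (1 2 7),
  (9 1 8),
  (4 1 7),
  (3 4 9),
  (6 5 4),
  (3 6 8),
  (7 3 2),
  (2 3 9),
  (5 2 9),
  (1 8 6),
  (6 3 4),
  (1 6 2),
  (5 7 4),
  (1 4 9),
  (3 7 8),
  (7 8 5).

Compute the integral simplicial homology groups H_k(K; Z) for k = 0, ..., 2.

Take the total order 1 < 2 < 3 < 4 < 5 < 6 < 7 < 8 < 9 on the vertex set. Then K (dimension 2) consists of the simplices:

  0-simplices (9): [1], [2], [3], [4], [5], [6], [7], [8], [9]
  1-simplices (27): (27 of them)
  2-simplices (18): [1,2,6], [1,2,7], [1,4,7], [1,4,9], [1,6,8], [1,8,9], [2,3,7], [2,3,9], [2,5,6], [2,5,9], [3,4,6], [3,4,9], [3,6,8], [3,7,8], [4,5,6], [4,5,7], [5,7,8], [5,8,9]

Hence C_0 ≅ Z^9, C_1 ≅ Z^27, C_2 ≅ Z^18.

The boundary map ∂_1: C_1 → C_0 sends each edge [p,q] (with p < q) to q − p.
The 9×27 boundary matrix has rank 8 and Smith normal form diag(1,1,1,1,1,1,1,1).

The boundary map ∂_2: C_2 → C_1 acts by ∂[p,q,r] = [q,r] − [p,r] + [p,q]. For instance
  ∂[1,4,7] = [4,7] − [1,7] + [1,4],
  ∂[2,5,6] = [5,6] − [2,6] + [2,5].
This gives a 27×18 integer matrix of rank 17; reducing to Smith normal form yields diagonal entries (1,1,1,1,1,1,1,1,1,1,1,1,1,1,1,1,1).

Reading off H_k = ker ∂_k / im ∂_{k+1}:

  H_0: rank C_0 − rank ∂_1 = 9 − 8 = 1, and the invariant factors of ∂_1 are all 1, so H_0 ≅ Z.
  H_1: rank ker ∂_1 − rank ∂_2 = (27 − 8) − 17 = 2, and the invariant factors of ∂_2 are all 1, so H_1 ≅ Z^2.
  H_2: rank ker ∂_2 − rank ∂_3 = (18 − 17) − 0 = 1, and there is no ∂_3, so H_2 ≅ Z.

H_0 = Z,  H_1 = Z^2,  H_2 = Z.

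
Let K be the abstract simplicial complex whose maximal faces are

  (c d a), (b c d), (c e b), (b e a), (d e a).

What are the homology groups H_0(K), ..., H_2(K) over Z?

K has 5 vertices, 10 edges, 5 triangles.
rank ∂_0 = 0, rank ∂_1 = 4 ⇒ b_0 = 5 − 0 − 4 = 1; all invariant factors of ∂_1 are 1 so no torsion. So H_0 ≅ Z.
rank ∂_1 = 4, rank ∂_2 = 5 ⇒ b_1 = 10 − 4 − 5 = 1; all invariant factors of ∂_2 are 1 so no torsion. So H_1 ≅ Z.
rank ∂_2 = 5, rank ∂_3 = 0 ⇒ b_2 = 5 − 5 − 0 = 0. So H_2 ≅ 0.

H_0 ≅ Z,  H_1 ≅ Z,  H_2 = 0.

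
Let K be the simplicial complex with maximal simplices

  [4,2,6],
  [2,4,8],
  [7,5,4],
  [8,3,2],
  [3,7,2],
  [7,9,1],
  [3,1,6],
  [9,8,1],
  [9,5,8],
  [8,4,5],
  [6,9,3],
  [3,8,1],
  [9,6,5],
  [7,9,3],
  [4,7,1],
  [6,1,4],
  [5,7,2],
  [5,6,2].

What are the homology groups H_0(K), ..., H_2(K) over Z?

Take the total order 1 < 2 < 3 < 4 < 5 < 6 < 7 < 8 < 9 on the vertex set. Then K (dimension 2) consists of the simplices:

  0-simplices (9): [1], [2], [3], [4], [5], [6], [7], [8], [9]
  1-simplices (27): (27 of them)
  2-simplices (18): [1,3,6], [1,3,8], [1,4,6], [1,4,7], [1,7,9], [1,8,9], [2,3,7], [2,3,8], [2,4,6], [2,4,8], [2,5,6], [2,5,7], [3,6,9], [3,7,9], [4,5,7], [4,5,8], [5,6,9], [5,8,9]

Hence C_0 ≅ Z^9, C_1 ≅ Z^27, C_2 ≅ Z^18.

The boundary map ∂_1: C_1 → C_0 sends each edge [p,q] (with p < q) to q − p.
As a 9×27 matrix over Z this has rank 8, with invariant factors (1,1,1,1,1,1,1,1).

∂_2: C_2 → C_1 acts by ∂[p,q,r] = [q,r] − [p,r] + [p,q]. For instance
  ∂[1,3,8] = [3,8] − [1,8] + [1,3],
  ∂[1,4,6] = [4,6] − [1,6] + [1,4].
The resulting 27×18 matrix has rank 18, and its Smith normal form has invariant factors (1,1,1,1,1,1,1,1,1,1,1,1,1,1,1,1,1,2).

Now H_k = ker ∂_k / im ∂_{k+1}, so:

  H_0: rank C_0 − rank ∂_1 = 9 − 8 = 1, and the invariant factors of ∂_1 are all 1, so H_0 ≅ Z.
  H_1: rank ker ∂_1 − rank ∂_2 = (27 − 8) − 18 = 1, and ∂_2 has invariant factor 2 > 1, so H_1 ≅ Z ⊕ Z/2.
  H_2: rank ker ∂_2 − rank ∂_3 = (18 − 18) − 0 = 0, and there is no ∂_3, so H_2 ≅ 0.

H_0 = Z,  H_1 = Z ⊕ Z/2,  H_2 = 0.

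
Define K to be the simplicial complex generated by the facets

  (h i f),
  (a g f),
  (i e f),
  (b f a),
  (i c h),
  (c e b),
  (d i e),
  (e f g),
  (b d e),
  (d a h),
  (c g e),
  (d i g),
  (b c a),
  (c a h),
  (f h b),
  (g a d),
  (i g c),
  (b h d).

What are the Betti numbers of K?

b_0 = 1, b_1 = 1, b_2 = 0.

Fix the vertex order a < b < c < d < e < f < g < h < i and write every simplex with vertices in increasing order. Then dim K = 2 and the simplices of K are:

  0-simplices (9): a, b, c, d, e, f, g, h, i
  1-simplices (27): ab, ac, ad, af, ag, ah, bc, bd, be, bf, bh, ce, cg, ch, ci, de, dg, dh, di, ef, eg, ei, fg, fh, fi, gi, hi
  2-simplices (18): abc, abf, ach, adg, adh, afg, bce, bde, bdh, bfh, ceg, cgi, chi, dei, dgi, efg, efi, fhi

Hence C_0 ≅ Z^9, C_1 ≅ Z^27, C_2 ≅ Z^18.

Boundary ∂_1: C_1 → C_0 sends each edge [p,q] (with p < q) to q − p. For instance
  ∂ci = i − c.
As a 9×27 matrix over Z this has rank 8, with invariant factors (1,1,1,1,1,1,1,1).

The boundary map ∂_2: C_2 → C_1 sends each 2-simplex [p,q,r] to [q,r] − [p,r] + [p,q]. For instance
  ∂adg = dg − ag + ad,
  ∂fhi = hi − fi + fh.
The resulting 27×18 matrix has rank 18, and its Smith normal form has invariant factors (1,1,1,1,1,1,1,1,1,1,1,1,1,1,1,1,1,2).

Reading off H_k = ker ∂_k / im ∂_{k+1}:

  H_0: rank C_0 − rank ∂_1 = 9 − 8 = 1, and the invariant factors of ∂_1 are all 1, so H_0 ≅ Z.
  H_1: rank ker ∂_1 − rank ∂_2 = (27 − 8) − 18 = 1, and ∂_2 has invariant factor 2 > 1, so H_1 ≅ Z ⊕ Z/2Z.
  H_2: rank ker ∂_2 − rank ∂_3 = (18 − 18) − 0 = 0, and there is no ∂_3, so H_2 ≅ 0.

Hence the Betti numbers are b_0 = 1, b_1 = 1, b_2 = 0.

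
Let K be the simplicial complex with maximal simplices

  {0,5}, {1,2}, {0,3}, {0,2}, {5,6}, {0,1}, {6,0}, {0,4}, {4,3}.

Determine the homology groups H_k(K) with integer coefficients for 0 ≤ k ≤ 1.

Fix the vertex order 0 < 1 < 2 < 3 < 4 < 5 < 6 and write every simplex with vertices in increasing order. Then dim K = 1 and the simplices of K are:

  0-simplices (7): [0], [1], [2], [3], [4], [5], [6]
  1-simplices (9): [0,1], [0,2], [0,3], [0,4], [0,5], [0,6], [1,2], [3,4], [5,6]

so the chain groups are C_0 ≅ Z^7, C_1 ≅ Z^9.

The boundary map ∂_1: C_1 → C_0 maps an edge to its endpoints' difference, ∂[p,q] = q − p. For instance
  ∂[0,1] = [1] − [0].
As a 7×9 matrix over Z this has rank 6, with invariant factors (1,1,1,1,1,1).

From H_k ≅ ker(∂_k) / im(∂_{k+1}) we obtain:

  H_0: rank C_0 − rank ∂_1 = 7 − 6 = 1, and the invariant factors of ∂_1 are all 1, so H_0 ≅ Z.
  H_1: rank ker ∂_1 − rank ∂_2 = (9 − 6) − 0 = 3, and there is no ∂_2, so H_1 ≅ Z^3.

H_0 = Z,  H_1 = Z^3.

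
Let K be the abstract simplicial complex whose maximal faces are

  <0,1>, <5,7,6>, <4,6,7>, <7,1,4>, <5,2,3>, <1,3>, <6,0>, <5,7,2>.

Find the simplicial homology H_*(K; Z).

Take the total order 0 < 1 < 2 < 3 < 4 < 5 < 6 < 7 on the vertex set. Then K (dimension 2) consists of the simplices:

  0-simplices (8): [0], [1], [2], [3], [4], [5], [6], [7]
  1-simplices (14): [0,1], [0,6], [1,3], [1,4], [1,7], [2,3], [2,5], [2,7], [3,5], [4,6], [4,7], [5,6], [5,7], [6,7]
  2-simplices (5): [1,4,7], [2,3,5], [2,5,7], [4,6,7], [5,6,7]

giving chain groups C_0 ≅ Z^8, C_1 ≅ Z^14, C_2 ≅ Z^5.

The boundary map ∂_1: C_1 → C_0 is given by ∂[p,q] = [q] − [p].
As a 8×14 matrix over Z this has rank 7, with invariant factors (1,1,1,1,1,1,1).

The boundary map ∂_2: C_2 → C_1 sends each 2-simplex [p,q,r] to [q,r] − [p,r] + [p,q]. For instance
  ∂[1,4,7] = [4,7] − [1,7] + [1,4],
  ∂[2,3,5] = [3,5] − [2,5] + [2,3].
As a 14×5 matrix over Z this has rank 5, with invariant factors (1,1,1,1,1).

Reading off H_k = ker ∂_k / im ∂_{k+1}:

  H_0: rank C_0 − rank ∂_1 = 8 − 7 = 1, and the invariant factors of ∂_1 are all 1, so H_0 ≅ Z.
  H_1: rank ker ∂_1 − rank ∂_2 = (14 − 7) − 5 = 2, and the invariant factors of ∂_2 are all 1, so H_1 ≅ Z^2.
  H_2: rank ker ∂_2 − rank ∂_3 = (5 − 5) − 0 = 0, and there is no ∂_3, so H_2 ≅ 0.

H_0 = Z,  H_1 = Z^2,  H_2 = 0.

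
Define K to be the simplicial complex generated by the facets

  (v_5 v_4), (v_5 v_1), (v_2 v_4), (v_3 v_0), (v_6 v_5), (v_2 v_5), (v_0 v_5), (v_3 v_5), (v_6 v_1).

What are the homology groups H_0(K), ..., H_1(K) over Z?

H_0 = Z,  H_1 = Z^3.

Fix the vertex order v_0 < v_1 < v_2 < v_3 < v_4 < v_5 < v_6 and write every simplex with vertices in increasing order. Then dim K = 1 and the simplices of K are:

  0-simplices (7): [v_0], [v_1], [v_2], [v_3], [v_4], [v_5], [v_6]
  1-simplices (9): [v_0,v_3], [v_0,v_5], [v_1,v_5], [v_1,v_6], [v_2,v_4], [v_2,v_5], [v_3,v_5], [v_4,v_5], [v_5,v_6]

so the chain groups are C_0 ≅ Z^7, C_1 ≅ Z^9.

Boundary ∂_1: C_1 → C_0 maps an edge to its endpoints' difference, ∂[p,q] = q − p. For instance
  ∂[v_3,v_5] = [v_5] − [v_3].
The 7×9 boundary matrix has rank 6 and Smith normal form diag(1,1,1,1,1,1).

Now H_k = ker ∂_k / im ∂_{k+1}, so:

  H_0: rank C_0 − rank ∂_1 = 7 − 6 = 1, and the invariant factors of ∂_1 are all 1, so H_0 ≅ Z.
  H_1: rank ker ∂_1 − rank ∂_2 = (9 − 6) − 0 = 3, and there is no ∂_2, so H_1 ≅ Z^3.

As a check, the Euler characteristic is 7 − 9 = -2, which agrees with 1 − 3 = -2.
(K is a triangulation of a wedge of 3 circles.)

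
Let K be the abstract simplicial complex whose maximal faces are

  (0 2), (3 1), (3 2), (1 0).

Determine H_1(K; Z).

Order the vertices as 0 < 1 < 2 < 3. Listing each simplex with vertices in this order, K has dimension 1 with simplices:

  0-simplices (4): [0], [1], [2], [3]
  1-simplices (4): [0,1], [0,2], [1,3], [2,3]

Hence C_0 ≅ Z^4, C_1 ≅ Z^4.

∂_1: C_1 → C_0 maps an edge to its endpoints' difference, ∂[p,q] = q − p.
As a 4×4 matrix over Z this has rank 3, with invariant factors (1,1,1).

Reading off H_k = ker ∂_k / im ∂_{k+1}:

  H_1: rank ker ∂_1 − rank ∂_2 = (4 − 3) − 0 = 1, and there is no ∂_2, so H_1 ≅ Z.

H_1 ≅ Z.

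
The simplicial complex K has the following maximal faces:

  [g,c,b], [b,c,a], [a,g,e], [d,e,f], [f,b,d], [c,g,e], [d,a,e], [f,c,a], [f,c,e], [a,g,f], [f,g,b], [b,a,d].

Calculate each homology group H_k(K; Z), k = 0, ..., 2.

Order the vertices as a < b < c < d < e < f < g. Listing each simplex with vertices in this order, K has dimension 2 with simplices:

  0-simplices (7): a, b, c, d, e, f, g
  1-simplices (18): ab, ac, ad, ae, af, ag, bc, bd, bf, bg, ce, cf, cg, de, df, ef, eg, fg
  2-simplices (12): abc, abd, acf, ade, aeg, afg, bcg, bdf, bfg, cef, ceg, def

so the chain groups are C_0 ≅ Z^7, C_1 ≅ Z^18, C_2 ≅ Z^12.

∂_1: C_1 → C_0 sends each edge [p,q] (with p < q) to q − p.
The resulting 7×18 matrix has rank 6, and its Smith normal form has invariant factors (1,1,1,1,1,1).

∂_2: C_2 → C_1 maps a triangle to the signed sum of its edges. For instance
  ∂ceg = eg − cg + ce,
  ∂bfg = fg − bg + bf.
This gives a 18×12 integer matrix of rank 12; reducing to Smith normal form yields diagonal entries (1,1,1,1,1,1,1,1,1,1,1,2).

Computing H_k = (kernel of ∂_k) / (image of ∂_{k+1}):

  H_0: rank C_0 − rank ∂_1 = 7 − 6 = 1, and the invariant factors of ∂_1 are all 1, so H_0 ≅ Z.
  H_1: rank ker ∂_1 − rank ∂_2 = (18 − 6) − 12 = 0, and ∂_2 has invariant factor 2 > 1, so H_1 ≅ Z_2.
  H_2: rank ker ∂_2 − rank ∂_3 = (12 − 12) − 0 = 0, and there is no ∂_3, so H_2 ≅ 0.

As a check, the Euler characteristic is 7 − 18 + 12 = 1, which agrees with 1 − 0 + 0 = 1.
(K is a triangulation of the real projective plane RP^2.)

H_0 ≅ Z,  H_1 ≅ Z_2,  H_2 = 0.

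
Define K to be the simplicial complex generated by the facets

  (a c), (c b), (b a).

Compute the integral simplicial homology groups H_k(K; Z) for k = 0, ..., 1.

We work with the vertex ordering a < b < c. The simplices of K, each written with vertices in increasing order, are:

  0-simplices (3): a, b, c
  1-simplices (3): ab, ac, bc

Hence C_0 ≅ Z^3, C_1 ≅ Z^3.

Boundary ∂_1: C_1 → C_0 is given by ∂[p,q] = [q] − [p]. For instance
  ∂ac = c − a.
This gives a 3×3 integer matrix of rank 2; reducing to Smith normal form yields diagonal entries (1,1).

From H_k ≅ ker(∂_k) / im(∂_{k+1}) we obtain:

  H_0: rank C_0 − rank ∂_1 = 3 − 2 = 1, and the invariant factors of ∂_1 are all 1, so H_0 = Z.
  H_1: rank ker ∂_1 − rank ∂_2 = (3 − 2) − 0 = 1, and there is no ∂_2, so H_1 = Z.

H_0 = Z,  H_1 = Z.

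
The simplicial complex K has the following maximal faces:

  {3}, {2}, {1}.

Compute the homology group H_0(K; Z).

H_0 ≅ Z^3.

We work with the vertex ordering 1 < 2 < 3. The simplices of K, each written with vertices in increasing order, are:

  0-simplices (3): [1], [2], [3]

so the chain groups are C_0 ≅ Z^3.

Computing H_k = (kernel of ∂_k) / (image of ∂_{k+1}):

  H_0: rank C_0 − rank ∂_1 = 3 − 0 = 3, and there is no ∂_1, so H_0 = Z^3.

(K is a triangulation of a set of 3 points.)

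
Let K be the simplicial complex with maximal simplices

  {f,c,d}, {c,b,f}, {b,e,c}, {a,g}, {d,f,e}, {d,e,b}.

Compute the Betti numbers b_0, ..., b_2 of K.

Order the vertices as a < b < c < d < e < f < g. Listing each simplex with vertices in this order, K has dimension 2 with simplices:

  0-simplices (7): a, b, c, d, e, f, g
  1-simplices (11): ag, bc, bd, be, bf, cd, ce, cf, de, df, ef
  2-simplices (5): bce, bcf, bde, cdf, def

so the chain groups are C_0 ≅ Z^7, C_1 ≅ Z^11, C_2 ≅ Z^5.

The boundary map ∂_1: C_1 → C_0 is given by ∂[p,q] = [q] − [p]. For instance
  ∂cf = f − c.
The resulting 7×11 matrix has rank 5, and its Smith normal form has invariant factors (1,1,1,1,1).

Boundary ∂_2: C_2 → C_1 acts by ∂[p,q,r] = [q,r] − [p,r] + [p,q]. For instance
  ∂bde = de − be + bd,
  ∂cdf = df − cf + cd.
The 11×5 boundary matrix has rank 5 and Smith normal form diag(1,1,1,1,1).

Now H_k = ker ∂_k / im ∂_{k+1}, so:

  H_0: rank C_0 − rank ∂_1 = 7 − 5 = 2, and the invariant factors of ∂_1 are all 1, so H_0 = Z^2.
  H_1: rank ker ∂_1 − rank ∂_2 = (11 − 5) − 5 = 1, and the invariant factors of ∂_2 are all 1, so H_1 = Z.
  H_2: rank ker ∂_2 − rank ∂_3 = (5 − 5) − 0 = 0, and there is no ∂_3, so H_2 = 0.

Hence the Betti numbers are b_0 = 2, b_1 = 1, b_2 = 0.

b_0 = 2, b_1 = 1, b_2 = 0.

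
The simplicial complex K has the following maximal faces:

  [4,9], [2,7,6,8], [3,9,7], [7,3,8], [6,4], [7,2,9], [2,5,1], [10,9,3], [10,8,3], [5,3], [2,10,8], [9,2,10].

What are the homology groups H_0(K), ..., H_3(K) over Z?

Take the total order 1 < 2 < 3 < 4 < 5 < 6 < 7 < 8 < 9 < 10 on the vertex set. Then K (dimension 3) consists of the simplices:

  0-simplices (10): [1], [2], [3], [4], [5], [6], [7], [8], [9], [10]
  1-simplices (21): [1,2], [1,5], [2,5], [2,6], [2,7], [2,8], [2,9], [2,10], [3,5], [3,7], [3,8], [3,9], [3,10], [4,6], [4,9], [6,7], [6,8], [7,8], [7,9], [8,10], [9,10]
  2-simplices (12): [1,2,5], [2,6,7], [2,6,8], [2,7,8], [2,7,9], [2,8,10], [2,9,10], [3,7,8], [3,7,9], [3,8,10], [3,9,10], [6,7,8]
  3-simplices (1): [2,6,7,8]

giving chain groups C_0 ≅ Z^10, C_1 ≅ Z^21, C_2 ≅ Z^12, C_3 ≅ Z^1.

Boundary ∂_1: C_1 → C_0 maps an edge to its endpoints' difference, ∂[p,q] = q − p. For instance
  ∂[3,5] = [5] − [3].
As a 10×21 matrix over Z this has rank 9, with invariant factors (1,1,1,1,1,1,1,1,1).

The boundary map ∂_2: C_2 → C_1 sends each 2-simplex [p,q,r] to [q,r] − [p,r] + [p,q]. For instance
  ∂[2,9,10] = [9,10] − [2,10] + [2,9],
  ∂[2,6,7] = [6,7] − [2,7] + [2,6].
The resulting 21×12 matrix has rank 10, and its Smith normal form has invariant factors (1,1,1,1,1,1,1,1,1,1).

∂_3: C_3 → C_2 sends each 3-simplex σ to the alternating sum Σ_i (−1)^i (σ with its i-th vertex removed). For instance
  ∂[2,6,7,8] = [6,7,8] − [2,7,8] + [2,6,8] − [2,6,7].
As a 12×1 matrix over Z this has rank 1, with invariant factors (1).

Reading off H_k = ker ∂_k / im ∂_{k+1}:

  H_0: rank C_0 − rank ∂_1 = 10 − 9 = 1, and the invariant factors of ∂_1 are all 1, so H_0 = Z.
  H_1: rank ker ∂_1 − rank ∂_2 = (21 − 9) − 10 = 2, and the invariant factors of ∂_2 are all 1, so H_1 = Z^2.
  H_2: rank ker ∂_2 − rank ∂_3 = (12 − 10) − 1 = 1, and the invariant factors of ∂_3 are all 1, so H_2 = Z.
  H_3: rank ker ∂_3 − rank ∂_4 = (1 − 1) − 0 = 0, and there is no ∂_4, so H_3 = 0.

H_0 ≅ Z,  H_1 ≅ Z^2,  H_2 ≅ Z,  H_3 = 0.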